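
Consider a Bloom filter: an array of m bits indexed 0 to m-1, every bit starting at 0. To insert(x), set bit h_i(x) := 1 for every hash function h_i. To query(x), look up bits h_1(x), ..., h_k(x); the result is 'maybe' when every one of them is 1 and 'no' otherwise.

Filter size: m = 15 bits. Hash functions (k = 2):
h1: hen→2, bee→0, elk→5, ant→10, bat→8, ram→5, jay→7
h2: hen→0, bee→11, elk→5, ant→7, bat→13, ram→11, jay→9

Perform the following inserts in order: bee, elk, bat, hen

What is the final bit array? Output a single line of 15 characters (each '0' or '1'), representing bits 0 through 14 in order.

Answer: 101001001001010

Derivation:
Start: bits=000000000000000
After insert 'bee': sets bits 0 11 -> bits=100000000001000
After insert 'elk': sets bits 5 -> bits=100001000001000
After insert 'bat': sets bits 8 13 -> bits=100001001001010
After insert 'hen': sets bits 0 2 -> bits=101001001001010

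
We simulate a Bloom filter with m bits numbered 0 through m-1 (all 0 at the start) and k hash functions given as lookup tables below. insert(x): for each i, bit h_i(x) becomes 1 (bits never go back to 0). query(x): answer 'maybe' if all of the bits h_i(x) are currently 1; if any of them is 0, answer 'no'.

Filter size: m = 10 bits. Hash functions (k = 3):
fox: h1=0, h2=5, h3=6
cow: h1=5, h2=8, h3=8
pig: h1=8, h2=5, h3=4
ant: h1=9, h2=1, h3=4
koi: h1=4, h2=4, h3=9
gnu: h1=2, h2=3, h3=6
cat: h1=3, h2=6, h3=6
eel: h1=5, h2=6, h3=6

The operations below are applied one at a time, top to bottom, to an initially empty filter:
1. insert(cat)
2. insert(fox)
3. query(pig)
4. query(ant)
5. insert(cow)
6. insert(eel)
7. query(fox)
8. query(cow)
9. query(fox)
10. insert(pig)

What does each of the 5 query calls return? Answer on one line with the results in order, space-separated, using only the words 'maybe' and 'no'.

Start: bits=0000000000
Op 1: insert cat -> sets bits 3 6 -> bits=0001001000
Op 2: insert fox -> sets bits 0 5 6 -> bits=1001011000
Op 3: query pig -> checks bit4=0, bit5=1, bit8=0 (has a 0) -> no
Op 4: query ant -> checks bit1=0, bit4=0, bit9=0 (has a 0) -> no
Op 5: insert cow -> sets bits 5 8 -> bits=1001011010
Op 6: insert eel -> sets bits 5 6 -> bits=1001011010
Op 7: query fox -> checks bit0=1, bit5=1, bit6=1 (all 1) -> maybe
Op 8: query cow -> checks bit5=1, bit8=1 (all 1) -> maybe
Op 9: query fox -> checks bit0=1, bit5=1, bit6=1 (all 1) -> maybe
Op 10: insert pig -> sets bits 4 5 8 -> bits=1001111010
Query results in order: no no maybe maybe maybe

Answer: no no maybe maybe maybe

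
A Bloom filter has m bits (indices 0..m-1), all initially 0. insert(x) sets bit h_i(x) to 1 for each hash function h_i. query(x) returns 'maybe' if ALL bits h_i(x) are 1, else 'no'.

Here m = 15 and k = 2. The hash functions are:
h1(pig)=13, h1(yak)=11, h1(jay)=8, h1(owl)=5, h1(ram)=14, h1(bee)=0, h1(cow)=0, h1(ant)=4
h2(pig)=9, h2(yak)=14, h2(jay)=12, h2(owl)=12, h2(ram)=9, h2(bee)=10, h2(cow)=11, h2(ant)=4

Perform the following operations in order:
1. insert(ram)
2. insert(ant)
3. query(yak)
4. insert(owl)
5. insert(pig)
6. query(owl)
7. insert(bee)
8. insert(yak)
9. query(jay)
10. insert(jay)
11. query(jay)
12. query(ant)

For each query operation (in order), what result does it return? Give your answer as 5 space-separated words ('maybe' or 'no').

Start: bits=000000000000000
Op 1: insert ram -> sets bits 9 14 -> bits=000000000100001
Op 2: insert ant -> sets bits 4 -> bits=000010000100001
Op 3: query yak -> checks bit11=0, bit14=1 (has a 0) -> no
Op 4: insert owl -> sets bits 5 12 -> bits=000011000100101
Op 5: insert pig -> sets bits 9 13 -> bits=000011000100111
Op 6: query owl -> checks bit5=1, bit12=1 (all 1) -> maybe
Op 7: insert bee -> sets bits 0 10 -> bits=100011000110111
Op 8: insert yak -> sets bits 11 14 -> bits=100011000111111
Op 9: query jay -> checks bit8=0, bit12=1 (has a 0) -> no
Op 10: insert jay -> sets bits 8 12 -> bits=100011001111111
Op 11: query jay -> checks bit8=1, bit12=1 (all 1) -> maybe
Op 12: query ant -> checks bit4=1 (all 1) -> maybe
Query results in order: no maybe no maybe maybe

Answer: no maybe no maybe maybe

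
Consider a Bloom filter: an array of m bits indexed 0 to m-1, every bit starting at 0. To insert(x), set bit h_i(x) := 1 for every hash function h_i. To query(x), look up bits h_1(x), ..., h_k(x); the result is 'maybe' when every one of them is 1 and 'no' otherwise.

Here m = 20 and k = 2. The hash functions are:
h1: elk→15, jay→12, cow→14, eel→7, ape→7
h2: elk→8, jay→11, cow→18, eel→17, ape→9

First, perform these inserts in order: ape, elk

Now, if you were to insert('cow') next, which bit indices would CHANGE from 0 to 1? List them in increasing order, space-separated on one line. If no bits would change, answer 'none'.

Start: bits=00000000000000000000
After insert 'ape': sets bits 7 9 -> bits=00000001010000000000
After insert 'elk': sets bits 8 15 -> bits=00000001110000010000
insert 'cow' would touch bits 14 18; currently bit14=0, bit18=0
Bits that are 0 among those (would change 0->1): 14 18

Answer: 14 18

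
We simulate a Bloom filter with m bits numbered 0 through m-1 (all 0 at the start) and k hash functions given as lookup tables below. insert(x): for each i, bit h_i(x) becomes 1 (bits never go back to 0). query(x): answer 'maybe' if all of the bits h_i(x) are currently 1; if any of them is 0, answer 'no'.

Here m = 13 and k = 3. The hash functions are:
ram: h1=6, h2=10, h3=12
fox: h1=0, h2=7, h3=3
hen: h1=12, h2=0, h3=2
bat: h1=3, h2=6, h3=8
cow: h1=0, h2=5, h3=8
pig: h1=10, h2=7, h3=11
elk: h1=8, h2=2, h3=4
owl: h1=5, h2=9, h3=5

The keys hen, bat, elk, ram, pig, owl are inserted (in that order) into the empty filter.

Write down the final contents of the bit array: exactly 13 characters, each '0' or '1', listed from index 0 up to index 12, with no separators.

Answer: 1011111111111

Derivation:
Start: bits=0000000000000
After insert 'hen': sets bits 0 2 12 -> bits=1010000000001
After insert 'bat': sets bits 3 6 8 -> bits=1011001010001
After insert 'elk': sets bits 2 4 8 -> bits=1011101010001
After insert 'ram': sets bits 6 10 12 -> bits=1011101010101
After insert 'pig': sets bits 7 10 11 -> bits=1011101110111
After insert 'owl': sets bits 5 9 -> bits=1011111111111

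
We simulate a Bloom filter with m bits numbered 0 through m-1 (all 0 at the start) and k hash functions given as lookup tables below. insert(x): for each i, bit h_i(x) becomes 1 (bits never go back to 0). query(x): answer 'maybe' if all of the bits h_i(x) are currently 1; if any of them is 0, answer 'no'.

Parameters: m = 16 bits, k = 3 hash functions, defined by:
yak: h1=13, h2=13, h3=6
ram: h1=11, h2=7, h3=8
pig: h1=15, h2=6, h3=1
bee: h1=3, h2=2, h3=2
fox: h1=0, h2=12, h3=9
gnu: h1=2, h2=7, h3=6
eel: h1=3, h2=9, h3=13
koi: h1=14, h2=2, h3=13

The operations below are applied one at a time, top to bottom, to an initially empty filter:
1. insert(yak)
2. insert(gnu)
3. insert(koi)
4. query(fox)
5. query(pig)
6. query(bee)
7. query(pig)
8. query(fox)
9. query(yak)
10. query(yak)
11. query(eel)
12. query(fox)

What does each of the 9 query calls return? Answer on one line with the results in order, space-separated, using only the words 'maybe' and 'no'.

Answer: no no no no no maybe maybe no no

Derivation:
Start: bits=0000000000000000
Op 1: insert yak -> sets bits 6 13 -> bits=0000001000000100
Op 2: insert gnu -> sets bits 2 6 7 -> bits=0010001100000100
Op 3: insert koi -> sets bits 2 13 14 -> bits=0010001100000110
Op 4: query fox -> checks bit0=0, bit9=0, bit12=0 (has a 0) -> no
Op 5: query pig -> checks bit1=0, bit6=1, bit15=0 (has a 0) -> no
Op 6: query bee -> checks bit2=1, bit3=0 (has a 0) -> no
Op 7: query pig -> checks bit1=0, bit6=1, bit15=0 (has a 0) -> no
Op 8: query fox -> checks bit0=0, bit9=0, bit12=0 (has a 0) -> no
Op 9: query yak -> checks bit6=1, bit13=1 (all 1) -> maybe
Op 10: query yak -> checks bit6=1, bit13=1 (all 1) -> maybe
Op 11: query eel -> checks bit3=0, bit9=0, bit13=1 (has a 0) -> no
Op 12: query fox -> checks bit0=0, bit9=0, bit12=0 (has a 0) -> no
Query results in order: no no no no no maybe maybe no no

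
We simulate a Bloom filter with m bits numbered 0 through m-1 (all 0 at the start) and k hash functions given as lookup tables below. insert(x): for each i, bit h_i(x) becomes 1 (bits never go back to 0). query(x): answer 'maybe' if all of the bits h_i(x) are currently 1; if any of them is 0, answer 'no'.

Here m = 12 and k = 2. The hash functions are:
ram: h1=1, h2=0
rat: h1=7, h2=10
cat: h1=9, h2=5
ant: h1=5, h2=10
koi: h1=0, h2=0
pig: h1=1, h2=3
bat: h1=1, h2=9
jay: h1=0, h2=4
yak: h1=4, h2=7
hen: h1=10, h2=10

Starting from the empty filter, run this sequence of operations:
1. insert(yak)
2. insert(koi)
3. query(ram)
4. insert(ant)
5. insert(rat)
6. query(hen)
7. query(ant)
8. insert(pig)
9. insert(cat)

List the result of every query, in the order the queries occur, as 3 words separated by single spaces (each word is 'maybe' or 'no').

Answer: no maybe maybe

Derivation:
Start: bits=000000000000
Op 1: insert yak -> sets bits 4 7 -> bits=000010010000
Op 2: insert koi -> sets bits 0 -> bits=100010010000
Op 3: query ram -> checks bit0=1, bit1=0 (has a 0) -> no
Op 4: insert ant -> sets bits 5 10 -> bits=100011010010
Op 5: insert rat -> sets bits 7 10 -> bits=100011010010
Op 6: query hen -> checks bit10=1 (all 1) -> maybe
Op 7: query ant -> checks bit5=1, bit10=1 (all 1) -> maybe
Op 8: insert pig -> sets bits 1 3 -> bits=110111010010
Op 9: insert cat -> sets bits 5 9 -> bits=110111010110
Query results in order: no maybe maybe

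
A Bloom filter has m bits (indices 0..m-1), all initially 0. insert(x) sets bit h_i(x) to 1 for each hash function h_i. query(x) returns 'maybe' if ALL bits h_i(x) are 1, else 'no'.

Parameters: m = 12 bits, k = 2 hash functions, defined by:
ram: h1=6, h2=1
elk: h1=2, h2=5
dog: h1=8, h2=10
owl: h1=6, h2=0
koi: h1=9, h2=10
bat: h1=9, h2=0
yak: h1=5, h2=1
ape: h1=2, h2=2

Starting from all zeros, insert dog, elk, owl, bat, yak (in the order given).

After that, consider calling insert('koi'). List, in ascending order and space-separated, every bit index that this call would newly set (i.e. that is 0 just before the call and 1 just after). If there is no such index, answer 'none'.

Start: bits=000000000000
After insert 'dog': sets bits 8 10 -> bits=000000001010
After insert 'elk': sets bits 2 5 -> bits=001001001010
After insert 'owl': sets bits 0 6 -> bits=101001101010
After insert 'bat': sets bits 0 9 -> bits=101001101110
After insert 'yak': sets bits 1 5 -> bits=111001101110
insert 'koi' would touch bits 9 10; currently bit9=1, bit10=1
Bits that are 0 among those (would change 0->1): none

Answer: none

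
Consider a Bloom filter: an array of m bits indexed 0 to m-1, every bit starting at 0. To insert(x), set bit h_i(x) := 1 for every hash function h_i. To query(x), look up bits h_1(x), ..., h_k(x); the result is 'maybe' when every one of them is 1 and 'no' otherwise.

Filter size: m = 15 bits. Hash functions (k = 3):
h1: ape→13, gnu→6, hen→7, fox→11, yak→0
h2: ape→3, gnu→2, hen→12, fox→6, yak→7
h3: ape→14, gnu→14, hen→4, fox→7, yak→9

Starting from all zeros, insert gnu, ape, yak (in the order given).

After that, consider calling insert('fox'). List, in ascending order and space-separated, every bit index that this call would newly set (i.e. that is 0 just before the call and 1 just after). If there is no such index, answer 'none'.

Answer: 11

Derivation:
Start: bits=000000000000000
After insert 'gnu': sets bits 2 6 14 -> bits=001000100000001
After insert 'ape': sets bits 3 13 14 -> bits=001100100000011
After insert 'yak': sets bits 0 7 9 -> bits=101100110100011
insert 'fox' would touch bits 6 7 11; currently bit6=1, bit7=1, bit11=0
Bits that are 0 among those (would change 0->1): 11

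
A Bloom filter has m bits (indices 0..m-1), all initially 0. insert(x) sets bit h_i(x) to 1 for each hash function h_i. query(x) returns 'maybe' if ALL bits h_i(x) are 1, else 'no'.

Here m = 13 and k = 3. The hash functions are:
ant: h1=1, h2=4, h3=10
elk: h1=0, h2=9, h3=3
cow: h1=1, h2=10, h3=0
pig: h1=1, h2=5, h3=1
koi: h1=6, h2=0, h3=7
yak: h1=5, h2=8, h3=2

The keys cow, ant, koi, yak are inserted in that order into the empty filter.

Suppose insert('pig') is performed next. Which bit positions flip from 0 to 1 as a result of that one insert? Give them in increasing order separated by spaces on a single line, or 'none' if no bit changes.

Start: bits=0000000000000
After insert 'cow': sets bits 0 1 10 -> bits=1100000000100
After insert 'ant': sets bits 1 4 10 -> bits=1100100000100
After insert 'koi': sets bits 0 6 7 -> bits=1100101100100
After insert 'yak': sets bits 2 5 8 -> bits=1110111110100
insert 'pig' would touch bits 1 5; currently bit1=1, bit5=1
Bits that are 0 among those (would change 0->1): none

Answer: none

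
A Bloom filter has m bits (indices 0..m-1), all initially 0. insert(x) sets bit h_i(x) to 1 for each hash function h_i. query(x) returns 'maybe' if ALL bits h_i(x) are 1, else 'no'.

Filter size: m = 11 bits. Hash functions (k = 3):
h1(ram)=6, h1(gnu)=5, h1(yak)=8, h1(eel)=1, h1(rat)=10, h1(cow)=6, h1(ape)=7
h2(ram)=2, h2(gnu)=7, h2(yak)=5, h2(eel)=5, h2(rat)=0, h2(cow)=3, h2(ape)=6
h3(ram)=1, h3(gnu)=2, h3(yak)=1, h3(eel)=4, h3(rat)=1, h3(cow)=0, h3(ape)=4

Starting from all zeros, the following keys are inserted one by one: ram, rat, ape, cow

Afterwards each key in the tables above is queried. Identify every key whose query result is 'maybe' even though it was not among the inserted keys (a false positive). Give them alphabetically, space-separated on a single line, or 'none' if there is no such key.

Start: bits=00000000000
After insert 'ram': sets bits 1 2 6 -> bits=01100010000
After insert 'rat': sets bits 0 1 10 -> bits=11100010001
After insert 'ape': sets bits 4 6 7 -> bits=11101011001
After insert 'cow': sets bits 0 3 6 -> bits=11111011001
Not inserted: eel gnu yak — query each against bits=11111011001:
query eel: checks bit1=1, bit4=1, bit5=0 (has a 0) -> no => not a false positive
query gnu: checks bit2=1, bit5=0, bit7=1 (has a 0) -> no => not a false positive
query yak: checks bit1=1, bit5=0, bit8=0 (has a 0) -> no => not a false positive
False positives (alphabetical): none

Answer: none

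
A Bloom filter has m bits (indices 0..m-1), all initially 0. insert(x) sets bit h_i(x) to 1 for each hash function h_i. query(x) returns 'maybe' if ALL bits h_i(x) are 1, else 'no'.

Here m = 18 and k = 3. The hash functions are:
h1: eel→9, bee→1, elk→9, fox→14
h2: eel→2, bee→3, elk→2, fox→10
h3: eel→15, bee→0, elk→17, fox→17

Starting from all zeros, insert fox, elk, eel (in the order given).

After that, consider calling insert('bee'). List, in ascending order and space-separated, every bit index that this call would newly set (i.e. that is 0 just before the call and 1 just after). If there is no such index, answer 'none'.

Answer: 0 1 3

Derivation:
Start: bits=000000000000000000
After insert 'fox': sets bits 10 14 17 -> bits=000000000010001001
After insert 'elk': sets bits 2 9 17 -> bits=001000000110001001
After insert 'eel': sets bits 2 9 15 -> bits=001000000110001101
insert 'bee' would touch bits 0 1 3; currently bit0=0, bit1=0, bit3=0
Bits that are 0 among those (would change 0->1): 0 1 3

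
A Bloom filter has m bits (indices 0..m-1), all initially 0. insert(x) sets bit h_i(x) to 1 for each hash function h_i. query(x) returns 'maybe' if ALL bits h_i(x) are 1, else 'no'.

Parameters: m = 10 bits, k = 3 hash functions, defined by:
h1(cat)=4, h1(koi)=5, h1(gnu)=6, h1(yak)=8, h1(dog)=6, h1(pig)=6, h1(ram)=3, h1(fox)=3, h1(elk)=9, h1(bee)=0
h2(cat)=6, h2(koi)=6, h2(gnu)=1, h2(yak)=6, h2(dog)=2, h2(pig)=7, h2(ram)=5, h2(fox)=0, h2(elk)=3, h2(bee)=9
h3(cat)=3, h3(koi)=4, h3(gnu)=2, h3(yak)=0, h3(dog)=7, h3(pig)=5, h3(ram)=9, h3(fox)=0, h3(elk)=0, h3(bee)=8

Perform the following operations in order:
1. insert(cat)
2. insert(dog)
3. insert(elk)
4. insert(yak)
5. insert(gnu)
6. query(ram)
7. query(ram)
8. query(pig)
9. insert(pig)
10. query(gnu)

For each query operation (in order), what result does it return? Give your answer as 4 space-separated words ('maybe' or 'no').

Start: bits=0000000000
Op 1: insert cat -> sets bits 3 4 6 -> bits=0001101000
Op 2: insert dog -> sets bits 2 6 7 -> bits=0011101100
Op 3: insert elk -> sets bits 0 3 9 -> bits=1011101101
Op 4: insert yak -> sets bits 0 6 8 -> bits=1011101111
Op 5: insert gnu -> sets bits 1 2 6 -> bits=1111101111
Op 6: query ram -> checks bit3=1, bit5=0, bit9=1 (has a 0) -> no
Op 7: query ram -> checks bit3=1, bit5=0, bit9=1 (has a 0) -> no
Op 8: query pig -> checks bit5=0, bit6=1, bit7=1 (has a 0) -> no
Op 9: insert pig -> sets bits 5 6 7 -> bits=1111111111
Op 10: query gnu -> checks bit1=1, bit2=1, bit6=1 (all 1) -> maybe
Query results in order: no no no maybe

Answer: no no no maybe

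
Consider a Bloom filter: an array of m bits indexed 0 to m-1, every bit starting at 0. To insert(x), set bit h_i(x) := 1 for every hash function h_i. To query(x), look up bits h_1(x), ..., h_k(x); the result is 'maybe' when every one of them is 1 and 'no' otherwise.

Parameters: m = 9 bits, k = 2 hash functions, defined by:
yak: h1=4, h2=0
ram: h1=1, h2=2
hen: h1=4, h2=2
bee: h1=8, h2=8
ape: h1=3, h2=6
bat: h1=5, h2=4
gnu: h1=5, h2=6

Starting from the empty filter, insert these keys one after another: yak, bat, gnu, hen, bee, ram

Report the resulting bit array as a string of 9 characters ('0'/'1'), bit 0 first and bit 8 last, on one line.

Start: bits=000000000
After insert 'yak': sets bits 0 4 -> bits=100010000
After insert 'bat': sets bits 4 5 -> bits=100011000
After insert 'gnu': sets bits 5 6 -> bits=100011100
After insert 'hen': sets bits 2 4 -> bits=101011100
After insert 'bee': sets bits 8 -> bits=101011101
After insert 'ram': sets bits 1 2 -> bits=111011101

Answer: 111011101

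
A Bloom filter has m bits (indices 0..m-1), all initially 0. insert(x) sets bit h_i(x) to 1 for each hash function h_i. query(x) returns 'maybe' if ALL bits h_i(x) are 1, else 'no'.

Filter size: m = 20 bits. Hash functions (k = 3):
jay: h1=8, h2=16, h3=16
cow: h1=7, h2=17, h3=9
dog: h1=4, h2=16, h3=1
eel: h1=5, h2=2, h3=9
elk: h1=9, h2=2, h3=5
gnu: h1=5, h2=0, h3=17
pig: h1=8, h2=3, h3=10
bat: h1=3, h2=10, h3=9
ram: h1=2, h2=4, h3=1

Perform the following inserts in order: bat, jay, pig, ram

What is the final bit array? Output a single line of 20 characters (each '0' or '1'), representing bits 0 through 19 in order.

Answer: 01111000111000001000

Derivation:
Start: bits=00000000000000000000
After insert 'bat': sets bits 3 9 10 -> bits=00010000011000000000
After insert 'jay': sets bits 8 16 -> bits=00010000111000001000
After insert 'pig': sets bits 3 8 10 -> bits=00010000111000001000
After insert 'ram': sets bits 1 2 4 -> bits=01111000111000001000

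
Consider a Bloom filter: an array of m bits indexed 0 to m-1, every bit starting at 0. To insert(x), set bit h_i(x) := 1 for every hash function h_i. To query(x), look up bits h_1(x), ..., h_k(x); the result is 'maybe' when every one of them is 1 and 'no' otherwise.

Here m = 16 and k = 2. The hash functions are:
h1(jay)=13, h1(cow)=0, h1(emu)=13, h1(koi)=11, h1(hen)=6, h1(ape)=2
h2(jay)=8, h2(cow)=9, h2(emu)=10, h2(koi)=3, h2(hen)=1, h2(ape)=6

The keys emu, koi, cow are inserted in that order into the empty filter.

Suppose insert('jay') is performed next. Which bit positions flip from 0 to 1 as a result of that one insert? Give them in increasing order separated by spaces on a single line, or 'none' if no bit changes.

Answer: 8

Derivation:
Start: bits=0000000000000000
After insert 'emu': sets bits 10 13 -> bits=0000000000100100
After insert 'koi': sets bits 3 11 -> bits=0001000000110100
After insert 'cow': sets bits 0 9 -> bits=1001000001110100
insert 'jay' would touch bits 8 13; currently bit8=0, bit13=1
Bits that are 0 among those (would change 0->1): 8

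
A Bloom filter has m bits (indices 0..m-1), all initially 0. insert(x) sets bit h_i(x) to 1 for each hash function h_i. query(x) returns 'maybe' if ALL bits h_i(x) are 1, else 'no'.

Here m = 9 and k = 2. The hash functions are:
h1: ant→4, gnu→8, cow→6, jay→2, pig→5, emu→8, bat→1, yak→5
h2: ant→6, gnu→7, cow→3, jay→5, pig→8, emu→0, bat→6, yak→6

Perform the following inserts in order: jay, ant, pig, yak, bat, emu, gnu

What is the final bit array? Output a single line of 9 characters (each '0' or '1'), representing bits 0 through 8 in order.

Answer: 111011111

Derivation:
Start: bits=000000000
After insert 'jay': sets bits 2 5 -> bits=001001000
After insert 'ant': sets bits 4 6 -> bits=001011100
After insert 'pig': sets bits 5 8 -> bits=001011101
After insert 'yak': sets bits 5 6 -> bits=001011101
After insert 'bat': sets bits 1 6 -> bits=011011101
After insert 'emu': sets bits 0 8 -> bits=111011101
After insert 'gnu': sets bits 7 8 -> bits=111011111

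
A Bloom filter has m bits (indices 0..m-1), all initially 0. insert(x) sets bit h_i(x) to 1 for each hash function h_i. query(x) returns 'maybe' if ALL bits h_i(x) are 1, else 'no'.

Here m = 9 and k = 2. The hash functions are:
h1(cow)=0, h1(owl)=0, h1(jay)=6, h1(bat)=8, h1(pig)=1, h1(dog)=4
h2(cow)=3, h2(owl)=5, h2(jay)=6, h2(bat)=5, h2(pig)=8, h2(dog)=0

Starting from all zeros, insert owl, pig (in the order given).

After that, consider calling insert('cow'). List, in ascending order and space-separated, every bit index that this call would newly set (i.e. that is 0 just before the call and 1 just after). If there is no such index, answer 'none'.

Answer: 3

Derivation:
Start: bits=000000000
After insert 'owl': sets bits 0 5 -> bits=100001000
After insert 'pig': sets bits 1 8 -> bits=110001001
insert 'cow' would touch bits 0 3; currently bit0=1, bit3=0
Bits that are 0 among those (would change 0->1): 3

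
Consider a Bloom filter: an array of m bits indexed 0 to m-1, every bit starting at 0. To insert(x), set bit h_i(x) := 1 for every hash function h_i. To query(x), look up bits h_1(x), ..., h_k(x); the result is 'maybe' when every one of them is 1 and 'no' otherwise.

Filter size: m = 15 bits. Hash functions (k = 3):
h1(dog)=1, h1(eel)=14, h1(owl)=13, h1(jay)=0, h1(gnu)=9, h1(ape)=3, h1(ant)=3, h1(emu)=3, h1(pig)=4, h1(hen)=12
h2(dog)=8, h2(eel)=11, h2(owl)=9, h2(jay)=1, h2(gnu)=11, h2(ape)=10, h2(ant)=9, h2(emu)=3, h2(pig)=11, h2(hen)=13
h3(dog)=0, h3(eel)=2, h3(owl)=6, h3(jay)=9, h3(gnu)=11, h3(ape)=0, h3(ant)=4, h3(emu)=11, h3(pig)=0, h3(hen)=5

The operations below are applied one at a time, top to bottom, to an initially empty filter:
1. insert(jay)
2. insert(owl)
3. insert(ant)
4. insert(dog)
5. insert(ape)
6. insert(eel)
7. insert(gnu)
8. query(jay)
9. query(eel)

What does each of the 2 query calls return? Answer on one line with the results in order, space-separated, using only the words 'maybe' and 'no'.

Start: bits=000000000000000
Op 1: insert jay -> sets bits 0 1 9 -> bits=110000000100000
Op 2: insert owl -> sets bits 6 9 13 -> bits=110000100100010
Op 3: insert ant -> sets bits 3 4 9 -> bits=110110100100010
Op 4: insert dog -> sets bits 0 1 8 -> bits=110110101100010
Op 5: insert ape -> sets bits 0 3 10 -> bits=110110101110010
Op 6: insert eel -> sets bits 2 11 14 -> bits=111110101111011
Op 7: insert gnu -> sets bits 9 11 -> bits=111110101111011
Op 8: query jay -> checks bit0=1, bit1=1, bit9=1 (all 1) -> maybe
Op 9: query eel -> checks bit2=1, bit11=1, bit14=1 (all 1) -> maybe
Query results in order: maybe maybe

Answer: maybe maybe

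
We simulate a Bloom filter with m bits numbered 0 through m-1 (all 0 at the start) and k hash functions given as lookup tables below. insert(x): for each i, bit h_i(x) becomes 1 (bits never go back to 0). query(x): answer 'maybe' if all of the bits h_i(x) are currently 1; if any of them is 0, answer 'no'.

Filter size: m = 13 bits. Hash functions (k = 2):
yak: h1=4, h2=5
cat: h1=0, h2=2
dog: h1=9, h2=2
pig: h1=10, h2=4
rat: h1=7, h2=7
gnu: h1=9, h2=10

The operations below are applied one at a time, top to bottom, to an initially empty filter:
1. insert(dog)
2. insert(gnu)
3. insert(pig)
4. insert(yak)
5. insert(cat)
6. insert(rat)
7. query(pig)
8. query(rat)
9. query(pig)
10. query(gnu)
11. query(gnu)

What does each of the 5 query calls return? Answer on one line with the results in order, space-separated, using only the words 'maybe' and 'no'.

Start: bits=0000000000000
Op 1: insert dog -> sets bits 2 9 -> bits=0010000001000
Op 2: insert gnu -> sets bits 9 10 -> bits=0010000001100
Op 3: insert pig -> sets bits 4 10 -> bits=0010100001100
Op 4: insert yak -> sets bits 4 5 -> bits=0010110001100
Op 5: insert cat -> sets bits 0 2 -> bits=1010110001100
Op 6: insert rat -> sets bits 7 -> bits=1010110101100
Op 7: query pig -> checks bit4=1, bit10=1 (all 1) -> maybe
Op 8: query rat -> checks bit7=1 (all 1) -> maybe
Op 9: query pig -> checks bit4=1, bit10=1 (all 1) -> maybe
Op 10: query gnu -> checks bit9=1, bit10=1 (all 1) -> maybe
Op 11: query gnu -> checks bit9=1, bit10=1 (all 1) -> maybe
Query results in order: maybe maybe maybe maybe maybe

Answer: maybe maybe maybe maybe maybe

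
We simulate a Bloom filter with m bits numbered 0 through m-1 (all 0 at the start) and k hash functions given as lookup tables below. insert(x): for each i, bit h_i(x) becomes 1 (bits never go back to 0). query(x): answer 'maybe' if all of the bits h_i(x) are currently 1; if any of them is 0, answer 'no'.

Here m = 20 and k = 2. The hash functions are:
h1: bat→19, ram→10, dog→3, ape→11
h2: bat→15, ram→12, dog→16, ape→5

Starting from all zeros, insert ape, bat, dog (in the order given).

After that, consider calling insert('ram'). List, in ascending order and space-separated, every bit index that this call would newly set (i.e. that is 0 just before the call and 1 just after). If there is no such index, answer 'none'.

Answer: 10 12

Derivation:
Start: bits=00000000000000000000
After insert 'ape': sets bits 5 11 -> bits=00000100000100000000
After insert 'bat': sets bits 15 19 -> bits=00000100000100010001
After insert 'dog': sets bits 3 16 -> bits=00010100000100011001
insert 'ram' would touch bits 10 12; currently bit10=0, bit12=0
Bits that are 0 among those (would change 0->1): 10 12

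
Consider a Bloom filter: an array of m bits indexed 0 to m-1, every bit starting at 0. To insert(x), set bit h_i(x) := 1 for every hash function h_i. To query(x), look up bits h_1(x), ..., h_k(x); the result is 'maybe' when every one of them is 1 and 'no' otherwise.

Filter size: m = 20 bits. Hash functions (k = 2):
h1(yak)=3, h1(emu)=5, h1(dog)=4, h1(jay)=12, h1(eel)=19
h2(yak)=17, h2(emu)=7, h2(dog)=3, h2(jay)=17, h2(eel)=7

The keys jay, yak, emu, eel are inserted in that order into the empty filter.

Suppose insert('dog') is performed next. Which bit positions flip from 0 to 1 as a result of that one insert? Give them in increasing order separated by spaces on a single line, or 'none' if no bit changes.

Start: bits=00000000000000000000
After insert 'jay': sets bits 12 17 -> bits=00000000000010000100
After insert 'yak': sets bits 3 17 -> bits=00010000000010000100
After insert 'emu': sets bits 5 7 -> bits=00010101000010000100
After insert 'eel': sets bits 7 19 -> bits=00010101000010000101
insert 'dog' would touch bits 3 4; currently bit3=1, bit4=0
Bits that are 0 among those (would change 0->1): 4

Answer: 4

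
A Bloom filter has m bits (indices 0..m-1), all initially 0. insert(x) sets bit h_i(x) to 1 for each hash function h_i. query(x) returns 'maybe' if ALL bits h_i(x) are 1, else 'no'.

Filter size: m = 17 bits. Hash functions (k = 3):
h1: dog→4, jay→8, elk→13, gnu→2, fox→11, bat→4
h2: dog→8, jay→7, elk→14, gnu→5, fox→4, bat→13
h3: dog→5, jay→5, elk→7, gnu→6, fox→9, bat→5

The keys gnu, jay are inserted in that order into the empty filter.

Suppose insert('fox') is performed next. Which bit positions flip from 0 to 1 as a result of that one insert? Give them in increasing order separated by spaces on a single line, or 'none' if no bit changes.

Answer: 4 9 11

Derivation:
Start: bits=00000000000000000
After insert 'gnu': sets bits 2 5 6 -> bits=00100110000000000
After insert 'jay': sets bits 5 7 8 -> bits=00100111100000000
insert 'fox' would touch bits 4 9 11; currently bit4=0, bit9=0, bit11=0
Bits that are 0 among those (would change 0->1): 4 9 11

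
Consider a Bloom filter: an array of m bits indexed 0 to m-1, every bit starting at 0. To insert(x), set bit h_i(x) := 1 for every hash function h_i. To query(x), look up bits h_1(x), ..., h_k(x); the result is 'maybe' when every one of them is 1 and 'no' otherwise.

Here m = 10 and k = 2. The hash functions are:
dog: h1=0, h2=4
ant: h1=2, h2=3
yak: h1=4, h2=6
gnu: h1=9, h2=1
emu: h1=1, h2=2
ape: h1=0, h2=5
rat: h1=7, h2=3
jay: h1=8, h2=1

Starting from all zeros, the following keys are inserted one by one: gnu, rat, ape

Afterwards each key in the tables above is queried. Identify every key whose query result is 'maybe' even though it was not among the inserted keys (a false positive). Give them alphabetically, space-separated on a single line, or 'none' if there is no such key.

Answer: none

Derivation:
Start: bits=0000000000
After insert 'gnu': sets bits 1 9 -> bits=0100000001
After insert 'rat': sets bits 3 7 -> bits=0101000101
After insert 'ape': sets bits 0 5 -> bits=1101010101
Not inserted: ant dog emu jay yak — query each against bits=1101010101:
query ant: checks bit2=0, bit3=1 (has a 0) -> no => not a false positive
query dog: checks bit0=1, bit4=0 (has a 0) -> no => not a false positive
query emu: checks bit1=1, bit2=0 (has a 0) -> no => not a false positive
query jay: checks bit1=1, bit8=0 (has a 0) -> no => not a false positive
query yak: checks bit4=0, bit6=0 (has a 0) -> no => not a false positive
False positives (alphabetical): none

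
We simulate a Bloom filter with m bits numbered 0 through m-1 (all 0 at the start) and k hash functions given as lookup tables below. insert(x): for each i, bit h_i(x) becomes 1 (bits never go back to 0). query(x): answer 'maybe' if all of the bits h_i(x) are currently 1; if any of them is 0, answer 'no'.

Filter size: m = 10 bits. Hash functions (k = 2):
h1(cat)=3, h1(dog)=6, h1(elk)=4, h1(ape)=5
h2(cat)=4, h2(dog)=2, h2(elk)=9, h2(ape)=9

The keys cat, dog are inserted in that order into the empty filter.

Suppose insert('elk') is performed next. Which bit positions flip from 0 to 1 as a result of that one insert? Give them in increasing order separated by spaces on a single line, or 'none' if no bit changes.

Start: bits=0000000000
After insert 'cat': sets bits 3 4 -> bits=0001100000
After insert 'dog': sets bits 2 6 -> bits=0011101000
insert 'elk' would touch bits 4 9; currently bit4=1, bit9=0
Bits that are 0 among those (would change 0->1): 9

Answer: 9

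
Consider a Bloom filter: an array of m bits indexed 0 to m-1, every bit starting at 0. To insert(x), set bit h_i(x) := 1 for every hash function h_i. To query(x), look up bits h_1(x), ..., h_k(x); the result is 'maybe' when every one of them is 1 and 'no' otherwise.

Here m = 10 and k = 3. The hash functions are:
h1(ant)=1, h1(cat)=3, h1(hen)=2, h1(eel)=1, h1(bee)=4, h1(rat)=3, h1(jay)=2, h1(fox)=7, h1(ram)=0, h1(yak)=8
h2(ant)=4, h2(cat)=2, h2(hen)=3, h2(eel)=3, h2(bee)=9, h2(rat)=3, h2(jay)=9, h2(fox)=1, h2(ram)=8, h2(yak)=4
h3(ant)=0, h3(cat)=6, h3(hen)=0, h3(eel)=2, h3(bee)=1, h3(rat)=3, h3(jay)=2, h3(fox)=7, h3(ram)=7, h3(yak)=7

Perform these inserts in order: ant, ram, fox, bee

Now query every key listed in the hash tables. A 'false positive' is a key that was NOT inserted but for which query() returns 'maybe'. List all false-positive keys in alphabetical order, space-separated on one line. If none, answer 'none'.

Start: bits=0000000000
After insert 'ant': sets bits 0 1 4 -> bits=1100100000
After insert 'ram': sets bits 0 7 8 -> bits=1100100110
After insert 'fox': sets bits 1 7 -> bits=1100100110
After insert 'bee': sets bits 1 4 9 -> bits=1100100111
Not inserted: cat eel hen jay rat yak — query each against bits=1100100111:
query cat: checks bit2=0, bit3=0, bit6=0 (has a 0) -> no => not a false positive
query eel: checks bit1=1, bit2=0, bit3=0 (has a 0) -> no => not a false positive
query hen: checks bit0=1, bit2=0, bit3=0 (has a 0) -> no => not a false positive
query jay: checks bit2=0, bit9=1 (has a 0) -> no => not a false positive
query rat: checks bit3=0 (has a 0) -> no => not a false positive
query yak: checks bit4=1, bit7=1, bit8=1 (all 1) -> maybe => FALSE POSITIVE
False positives (alphabetical): yak

Answer: yak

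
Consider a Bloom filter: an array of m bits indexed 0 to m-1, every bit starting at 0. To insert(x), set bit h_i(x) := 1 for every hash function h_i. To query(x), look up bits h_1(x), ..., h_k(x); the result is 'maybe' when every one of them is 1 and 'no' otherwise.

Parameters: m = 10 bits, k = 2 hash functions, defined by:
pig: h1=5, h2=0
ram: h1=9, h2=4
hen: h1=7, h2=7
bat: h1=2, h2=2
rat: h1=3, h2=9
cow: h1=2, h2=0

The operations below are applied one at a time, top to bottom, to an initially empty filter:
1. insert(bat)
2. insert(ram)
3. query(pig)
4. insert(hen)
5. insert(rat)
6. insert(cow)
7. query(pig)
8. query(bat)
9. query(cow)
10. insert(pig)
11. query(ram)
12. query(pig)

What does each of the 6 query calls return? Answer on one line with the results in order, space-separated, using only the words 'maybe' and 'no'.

Start: bits=0000000000
Op 1: insert bat -> sets bits 2 -> bits=0010000000
Op 2: insert ram -> sets bits 4 9 -> bits=0010100001
Op 3: query pig -> checks bit0=0, bit5=0 (has a 0) -> no
Op 4: insert hen -> sets bits 7 -> bits=0010100101
Op 5: insert rat -> sets bits 3 9 -> bits=0011100101
Op 6: insert cow -> sets bits 0 2 -> bits=1011100101
Op 7: query pig -> checks bit0=1, bit5=0 (has a 0) -> no
Op 8: query bat -> checks bit2=1 (all 1) -> maybe
Op 9: query cow -> checks bit0=1, bit2=1 (all 1) -> maybe
Op 10: insert pig -> sets bits 0 5 -> bits=1011110101
Op 11: query ram -> checks bit4=1, bit9=1 (all 1) -> maybe
Op 12: query pig -> checks bit0=1, bit5=1 (all 1) -> maybe
Query results in order: no no maybe maybe maybe maybe

Answer: no no maybe maybe maybe maybe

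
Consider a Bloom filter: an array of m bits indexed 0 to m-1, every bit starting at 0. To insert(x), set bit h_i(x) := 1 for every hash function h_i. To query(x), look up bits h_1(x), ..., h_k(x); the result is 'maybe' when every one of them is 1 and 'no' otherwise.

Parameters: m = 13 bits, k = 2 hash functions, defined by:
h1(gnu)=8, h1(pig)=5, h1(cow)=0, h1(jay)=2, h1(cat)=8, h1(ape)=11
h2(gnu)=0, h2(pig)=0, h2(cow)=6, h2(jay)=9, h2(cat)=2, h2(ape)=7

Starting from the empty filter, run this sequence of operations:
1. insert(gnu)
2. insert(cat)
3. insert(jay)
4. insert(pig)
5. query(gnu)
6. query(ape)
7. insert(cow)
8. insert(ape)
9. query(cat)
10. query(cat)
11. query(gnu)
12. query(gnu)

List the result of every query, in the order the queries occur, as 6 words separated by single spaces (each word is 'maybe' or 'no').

Start: bits=0000000000000
Op 1: insert gnu -> sets bits 0 8 -> bits=1000000010000
Op 2: insert cat -> sets bits 2 8 -> bits=1010000010000
Op 3: insert jay -> sets bits 2 9 -> bits=1010000011000
Op 4: insert pig -> sets bits 0 5 -> bits=1010010011000
Op 5: query gnu -> checks bit0=1, bit8=1 (all 1) -> maybe
Op 6: query ape -> checks bit7=0, bit11=0 (has a 0) -> no
Op 7: insert cow -> sets bits 0 6 -> bits=1010011011000
Op 8: insert ape -> sets bits 7 11 -> bits=1010011111010
Op 9: query cat -> checks bit2=1, bit8=1 (all 1) -> maybe
Op 10: query cat -> checks bit2=1, bit8=1 (all 1) -> maybe
Op 11: query gnu -> checks bit0=1, bit8=1 (all 1) -> maybe
Op 12: query gnu -> checks bit0=1, bit8=1 (all 1) -> maybe
Query results in order: maybe no maybe maybe maybe maybe

Answer: maybe no maybe maybe maybe maybe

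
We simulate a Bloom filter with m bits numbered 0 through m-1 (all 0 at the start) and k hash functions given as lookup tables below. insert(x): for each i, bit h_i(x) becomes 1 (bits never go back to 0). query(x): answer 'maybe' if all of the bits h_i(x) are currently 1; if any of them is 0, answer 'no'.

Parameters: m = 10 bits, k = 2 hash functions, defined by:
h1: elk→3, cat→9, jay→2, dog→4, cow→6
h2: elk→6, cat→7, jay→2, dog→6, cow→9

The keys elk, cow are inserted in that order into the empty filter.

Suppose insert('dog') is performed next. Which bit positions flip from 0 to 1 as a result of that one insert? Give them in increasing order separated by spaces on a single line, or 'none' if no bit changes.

Answer: 4

Derivation:
Start: bits=0000000000
After insert 'elk': sets bits 3 6 -> bits=0001001000
After insert 'cow': sets bits 6 9 -> bits=0001001001
insert 'dog' would touch bits 4 6; currently bit4=0, bit6=1
Bits that are 0 among those (would change 0->1): 4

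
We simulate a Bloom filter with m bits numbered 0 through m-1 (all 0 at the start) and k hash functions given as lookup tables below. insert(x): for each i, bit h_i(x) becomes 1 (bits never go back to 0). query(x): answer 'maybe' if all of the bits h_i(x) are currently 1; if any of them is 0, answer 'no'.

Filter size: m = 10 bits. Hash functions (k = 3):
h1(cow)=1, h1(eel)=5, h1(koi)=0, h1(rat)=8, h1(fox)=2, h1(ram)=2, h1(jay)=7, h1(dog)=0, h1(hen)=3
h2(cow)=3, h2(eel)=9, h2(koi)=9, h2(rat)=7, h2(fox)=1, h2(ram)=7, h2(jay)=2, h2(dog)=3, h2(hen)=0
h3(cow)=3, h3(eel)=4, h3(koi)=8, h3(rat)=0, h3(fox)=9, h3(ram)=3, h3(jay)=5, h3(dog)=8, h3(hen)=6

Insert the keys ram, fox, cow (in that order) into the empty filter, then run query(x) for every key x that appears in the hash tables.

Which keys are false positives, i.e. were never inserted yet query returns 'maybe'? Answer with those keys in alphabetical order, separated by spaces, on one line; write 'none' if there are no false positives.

Start: bits=0000000000
After insert 'ram': sets bits 2 3 7 -> bits=0011000100
After insert 'fox': sets bits 1 2 9 -> bits=0111000101
After insert 'cow': sets bits 1 3 -> bits=0111000101
Not inserted: dog eel hen jay koi rat — query each against bits=0111000101:
query dog: checks bit0=0, bit3=1, bit8=0 (has a 0) -> no => not a false positive
query eel: checks bit4=0, bit5=0, bit9=1 (has a 0) -> no => not a false positive
query hen: checks bit0=0, bit3=1, bit6=0 (has a 0) -> no => not a false positive
query jay: checks bit2=1, bit5=0, bit7=1 (has a 0) -> no => not a false positive
query koi: checks bit0=0, bit8=0, bit9=1 (has a 0) -> no => not a false positive
query rat: checks bit0=0, bit7=1, bit8=0 (has a 0) -> no => not a false positive
False positives (alphabetical): none

Answer: none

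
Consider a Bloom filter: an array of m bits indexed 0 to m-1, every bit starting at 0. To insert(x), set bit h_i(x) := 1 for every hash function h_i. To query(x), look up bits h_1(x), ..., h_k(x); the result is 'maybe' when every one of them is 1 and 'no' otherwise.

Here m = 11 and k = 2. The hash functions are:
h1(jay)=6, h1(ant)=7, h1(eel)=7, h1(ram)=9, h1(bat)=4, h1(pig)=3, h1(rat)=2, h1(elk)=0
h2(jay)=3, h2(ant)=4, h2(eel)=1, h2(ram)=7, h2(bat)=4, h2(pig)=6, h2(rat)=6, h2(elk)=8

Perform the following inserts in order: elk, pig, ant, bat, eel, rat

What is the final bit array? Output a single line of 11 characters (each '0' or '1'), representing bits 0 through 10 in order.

Start: bits=00000000000
After insert 'elk': sets bits 0 8 -> bits=10000000100
After insert 'pig': sets bits 3 6 -> bits=10010010100
After insert 'ant': sets bits 4 7 -> bits=10011011100
After insert 'bat': sets bits 4 -> bits=10011011100
After insert 'eel': sets bits 1 7 -> bits=11011011100
After insert 'rat': sets bits 2 6 -> bits=11111011100

Answer: 11111011100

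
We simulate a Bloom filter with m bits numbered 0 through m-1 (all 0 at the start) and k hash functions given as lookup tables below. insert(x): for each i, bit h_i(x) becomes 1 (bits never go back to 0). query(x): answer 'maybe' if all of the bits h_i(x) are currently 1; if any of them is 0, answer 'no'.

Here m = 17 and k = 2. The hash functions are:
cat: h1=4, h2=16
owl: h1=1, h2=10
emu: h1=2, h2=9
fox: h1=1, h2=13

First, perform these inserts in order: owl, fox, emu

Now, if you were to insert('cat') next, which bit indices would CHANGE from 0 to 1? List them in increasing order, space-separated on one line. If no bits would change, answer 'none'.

Start: bits=00000000000000000
After insert 'owl': sets bits 1 10 -> bits=01000000001000000
After insert 'fox': sets bits 1 13 -> bits=01000000001001000
After insert 'emu': sets bits 2 9 -> bits=01100000011001000
insert 'cat' would touch bits 4 16; currently bit4=0, bit16=0
Bits that are 0 among those (would change 0->1): 4 16

Answer: 4 16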